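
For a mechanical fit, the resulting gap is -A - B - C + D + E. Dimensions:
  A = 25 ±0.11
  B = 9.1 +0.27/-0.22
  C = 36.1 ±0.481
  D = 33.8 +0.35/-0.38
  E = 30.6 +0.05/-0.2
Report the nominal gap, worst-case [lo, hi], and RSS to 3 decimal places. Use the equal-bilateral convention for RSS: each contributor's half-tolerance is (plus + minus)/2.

nominal=-5.800 wc=[-7.241,-4.589] rss=0.673

Stack each dimension's contribution:
  -A: nom -25.000 → Σnom=-25.000; wc +0.110/-0.110 → slack +0.110/-0.110; half-tol=0.110, Σhalf²=0.012100
  -B: nom -9.100 → Σnom=-34.100; wc +0.220/-0.270 → slack +0.330/-0.380; half-tol=0.245, Σhalf²=0.072125
  -C: nom -36.100 → Σnom=-70.200; wc +0.481/-0.481 → slack +0.811/-0.861; half-tol=0.481, Σhalf²=0.303486
  +D: nom +33.800 → Σnom=-36.400; wc +0.350/-0.380 → slack +1.161/-1.241; half-tol=0.365, Σhalf²=0.436711
  +E: nom +30.600 → Σnom=-5.800; wc +0.050/-0.200 → slack +1.211/-1.441; half-tol=0.125, Σhalf²=0.452336
Nominal = -5.800. Worst-case = [-5.800 - 1.441, -5.800 + 1.211] = [-7.241, -4.589]. RSS = √0.452336 = 0.673.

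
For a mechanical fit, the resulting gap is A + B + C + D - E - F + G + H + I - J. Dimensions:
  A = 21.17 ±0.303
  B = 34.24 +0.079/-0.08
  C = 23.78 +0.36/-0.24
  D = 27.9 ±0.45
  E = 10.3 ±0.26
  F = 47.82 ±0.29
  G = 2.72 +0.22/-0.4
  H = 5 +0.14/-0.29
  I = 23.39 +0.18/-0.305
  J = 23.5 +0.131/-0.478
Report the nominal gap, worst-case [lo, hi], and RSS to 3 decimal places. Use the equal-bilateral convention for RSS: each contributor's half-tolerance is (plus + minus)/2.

Stack each dimension's contribution:
  +A: nom +21.170 → Σnom=21.170; wc +0.303/-0.303 → slack +0.303/-0.303; half-tol=0.303, Σhalf²=0.091809
  +B: nom +34.240 → Σnom=55.410; wc +0.079/-0.080 → slack +0.382/-0.383; half-tol=0.080, Σhalf²=0.098129
  +C: nom +23.780 → Σnom=79.190; wc +0.360/-0.240 → slack +0.742/-0.623; half-tol=0.300, Σhalf²=0.188129
  +D: nom +27.900 → Σnom=107.090; wc +0.450/-0.450 → slack +1.192/-1.073; half-tol=0.450, Σhalf²=0.390629
  -E: nom -10.300 → Σnom=96.790; wc +0.260/-0.260 → slack +1.452/-1.333; half-tol=0.260, Σhalf²=0.458229
  -F: nom -47.820 → Σnom=48.970; wc +0.290/-0.290 → slack +1.742/-1.623; half-tol=0.290, Σhalf²=0.542329
  +G: nom +2.720 → Σnom=51.690; wc +0.220/-0.400 → slack +1.962/-2.023; half-tol=0.310, Σhalf²=0.638429
  +H: nom +5.000 → Σnom=56.690; wc +0.140/-0.290 → slack +2.102/-2.313; half-tol=0.215, Σhalf²=0.684654
  +I: nom +23.390 → Σnom=80.080; wc +0.180/-0.305 → slack +2.282/-2.618; half-tol=0.242, Σhalf²=0.743460
  -J: nom -23.500 → Σnom=56.580; wc +0.478/-0.131 → slack +2.760/-2.749; half-tol=0.304, Σhalf²=0.836181
Nominal = 56.580. Worst-case = [56.580 - 2.749, 56.580 + 2.760] = [53.831, 59.340]. RSS = √0.836181 = 0.914.

nominal=56.580 wc=[53.831,59.340] rss=0.914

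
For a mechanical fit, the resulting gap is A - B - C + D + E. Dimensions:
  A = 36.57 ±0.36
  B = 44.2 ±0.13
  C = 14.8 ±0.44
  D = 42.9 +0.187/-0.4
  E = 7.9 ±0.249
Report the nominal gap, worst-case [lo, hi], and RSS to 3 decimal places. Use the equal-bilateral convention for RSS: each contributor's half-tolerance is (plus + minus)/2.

Stack each dimension's contribution:
  +A: nom +36.570 → Σnom=36.570; wc +0.360/-0.360 → slack +0.360/-0.360; half-tol=0.360, Σhalf²=0.129600
  -B: nom -44.200 → Σnom=-7.630; wc +0.130/-0.130 → slack +0.490/-0.490; half-tol=0.130, Σhalf²=0.146500
  -C: nom -14.800 → Σnom=-22.430; wc +0.440/-0.440 → slack +0.930/-0.930; half-tol=0.440, Σhalf²=0.340100
  +D: nom +42.900 → Σnom=20.470; wc +0.187/-0.400 → slack +1.117/-1.330; half-tol=0.293, Σhalf²=0.426242
  +E: nom +7.900 → Σnom=28.370; wc +0.249/-0.249 → slack +1.366/-1.579; half-tol=0.249, Σhalf²=0.488243
Nominal = 28.370. Worst-case = [28.370 - 1.579, 28.370 + 1.366] = [26.791, 29.736]. RSS = √0.488243 = 0.699.

nominal=28.370 wc=[26.791,29.736] rss=0.699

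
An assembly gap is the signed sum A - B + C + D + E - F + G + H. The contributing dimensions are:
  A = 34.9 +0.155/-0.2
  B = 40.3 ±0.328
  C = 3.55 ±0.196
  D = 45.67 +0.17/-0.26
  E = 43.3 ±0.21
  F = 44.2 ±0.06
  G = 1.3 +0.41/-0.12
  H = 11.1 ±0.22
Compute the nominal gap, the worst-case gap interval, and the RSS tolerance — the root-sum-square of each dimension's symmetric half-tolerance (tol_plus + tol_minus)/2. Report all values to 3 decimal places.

nominal=55.320 wc=[53.726,57.069] rss=0.625

Stack each dimension's contribution:
  +A: nom +34.900 → Σnom=34.900; wc +0.155/-0.200 → slack +0.155/-0.200; half-tol=0.177, Σhalf²=0.031506
  -B: nom -40.300 → Σnom=-5.400; wc +0.328/-0.328 → slack +0.483/-0.528; half-tol=0.328, Σhalf²=0.139090
  +C: nom +3.550 → Σnom=-1.850; wc +0.196/-0.196 → slack +0.679/-0.724; half-tol=0.196, Σhalf²=0.177506
  +D: nom +45.670 → Σnom=43.820; wc +0.170/-0.260 → slack +0.849/-0.984; half-tol=0.215, Σhalf²=0.223731
  +E: nom +43.300 → Σnom=87.120; wc +0.210/-0.210 → slack +1.059/-1.194; half-tol=0.210, Σhalf²=0.267831
  -F: nom -44.200 → Σnom=42.920; wc +0.060/-0.060 → slack +1.119/-1.254; half-tol=0.060, Σhalf²=0.271431
  +G: nom +1.300 → Σnom=44.220; wc +0.410/-0.120 → slack +1.529/-1.374; half-tol=0.265, Σhalf²=0.341656
  +H: nom +11.100 → Σnom=55.320; wc +0.220/-0.220 → slack +1.749/-1.594; half-tol=0.220, Σhalf²=0.390056
Nominal = 55.320. Worst-case = [55.320 - 1.594, 55.320 + 1.749] = [53.726, 57.069]. RSS = √0.390056 = 0.625.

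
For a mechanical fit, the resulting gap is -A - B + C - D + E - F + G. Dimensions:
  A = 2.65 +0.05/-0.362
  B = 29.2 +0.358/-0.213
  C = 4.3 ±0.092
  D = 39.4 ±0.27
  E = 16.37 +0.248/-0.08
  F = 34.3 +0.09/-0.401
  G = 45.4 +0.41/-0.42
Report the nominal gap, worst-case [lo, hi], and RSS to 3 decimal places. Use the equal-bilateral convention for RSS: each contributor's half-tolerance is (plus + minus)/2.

Stack each dimension's contribution:
  -A: nom -2.650 → Σnom=-2.650; wc +0.362/-0.050 → slack +0.362/-0.050; half-tol=0.206, Σhalf²=0.042436
  -B: nom -29.200 → Σnom=-31.850; wc +0.213/-0.358 → slack +0.575/-0.408; half-tol=0.285, Σhalf²=0.123946
  +C: nom +4.300 → Σnom=-27.550; wc +0.092/-0.092 → slack +0.667/-0.500; half-tol=0.092, Σhalf²=0.132410
  -D: nom -39.400 → Σnom=-66.950; wc +0.270/-0.270 → slack +0.937/-0.770; half-tol=0.270, Σhalf²=0.205310
  +E: nom +16.370 → Σnom=-50.580; wc +0.248/-0.080 → slack +1.185/-0.850; half-tol=0.164, Σhalf²=0.232206
  -F: nom -34.300 → Σnom=-84.880; wc +0.401/-0.090 → slack +1.586/-0.940; half-tol=0.245, Σhalf²=0.292476
  +G: nom +45.400 → Σnom=-39.480; wc +0.410/-0.420 → slack +1.996/-1.360; half-tol=0.415, Σhalf²=0.464701
Nominal = -39.480. Worst-case = [-39.480 - 1.360, -39.480 + 1.996] = [-40.840, -37.484]. RSS = √0.464701 = 0.682.

nominal=-39.480 wc=[-40.840,-37.484] rss=0.682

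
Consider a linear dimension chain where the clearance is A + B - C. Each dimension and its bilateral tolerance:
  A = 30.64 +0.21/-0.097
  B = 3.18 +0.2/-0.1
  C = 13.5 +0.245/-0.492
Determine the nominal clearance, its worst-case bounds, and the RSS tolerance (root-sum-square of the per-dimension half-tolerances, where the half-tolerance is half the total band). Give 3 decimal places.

nominal=20.320 wc=[19.878,21.222] rss=0.426

Stack each dimension's contribution:
  +A: nom +30.640 → Σnom=30.640; wc +0.210/-0.097 → slack +0.210/-0.097; half-tol=0.153, Σhalf²=0.023562
  +B: nom +3.180 → Σnom=33.820; wc +0.200/-0.100 → slack +0.410/-0.197; half-tol=0.150, Σhalf²=0.046062
  -C: nom -13.500 → Σnom=20.320; wc +0.492/-0.245 → slack +0.902/-0.442; half-tol=0.368, Σhalf²=0.181855
Nominal = 20.320. Worst-case = [20.320 - 0.442, 20.320 + 0.902] = [19.878, 21.222]. RSS = √0.181855 = 0.426.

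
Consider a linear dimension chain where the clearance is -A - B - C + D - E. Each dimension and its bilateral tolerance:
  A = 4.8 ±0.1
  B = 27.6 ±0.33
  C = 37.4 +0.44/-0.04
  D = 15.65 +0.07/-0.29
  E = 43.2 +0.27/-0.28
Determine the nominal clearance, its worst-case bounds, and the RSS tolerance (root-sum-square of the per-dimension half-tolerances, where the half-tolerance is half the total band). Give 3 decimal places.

nominal=-97.350 wc=[-98.780,-96.530] rss=0.533

Stack each dimension's contribution:
  -A: nom -4.800 → Σnom=-4.800; wc +0.100/-0.100 → slack +0.100/-0.100; half-tol=0.100, Σhalf²=0.010000
  -B: nom -27.600 → Σnom=-32.400; wc +0.330/-0.330 → slack +0.430/-0.430; half-tol=0.330, Σhalf²=0.118900
  -C: nom -37.400 → Σnom=-69.800; wc +0.040/-0.440 → slack +0.470/-0.870; half-tol=0.240, Σhalf²=0.176500
  +D: nom +15.650 → Σnom=-54.150; wc +0.070/-0.290 → slack +0.540/-1.160; half-tol=0.180, Σhalf²=0.208900
  -E: nom -43.200 → Σnom=-97.350; wc +0.280/-0.270 → slack +0.820/-1.430; half-tol=0.275, Σhalf²=0.284525
Nominal = -97.350. Worst-case = [-97.350 - 1.430, -97.350 + 0.820] = [-98.780, -96.530]. RSS = √0.284525 = 0.533.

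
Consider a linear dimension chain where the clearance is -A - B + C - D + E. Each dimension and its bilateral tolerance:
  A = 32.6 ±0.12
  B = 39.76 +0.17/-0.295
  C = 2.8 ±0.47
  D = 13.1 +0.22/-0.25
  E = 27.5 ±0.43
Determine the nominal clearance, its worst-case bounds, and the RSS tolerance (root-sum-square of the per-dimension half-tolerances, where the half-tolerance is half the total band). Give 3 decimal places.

nominal=-55.160 wc=[-56.570,-53.595] rss=0.728

Stack each dimension's contribution:
  -A: nom -32.600 → Σnom=-32.600; wc +0.120/-0.120 → slack +0.120/-0.120; half-tol=0.120, Σhalf²=0.014400
  -B: nom -39.760 → Σnom=-72.360; wc +0.295/-0.170 → slack +0.415/-0.290; half-tol=0.232, Σhalf²=0.068456
  +C: nom +2.800 → Σnom=-69.560; wc +0.470/-0.470 → slack +0.885/-0.760; half-tol=0.470, Σhalf²=0.289356
  -D: nom -13.100 → Σnom=-82.660; wc +0.250/-0.220 → slack +1.135/-0.980; half-tol=0.235, Σhalf²=0.344581
  +E: nom +27.500 → Σnom=-55.160; wc +0.430/-0.430 → slack +1.565/-1.410; half-tol=0.430, Σhalf²=0.529481
Nominal = -55.160. Worst-case = [-55.160 - 1.410, -55.160 + 1.565] = [-56.570, -53.595]. RSS = √0.529481 = 0.728.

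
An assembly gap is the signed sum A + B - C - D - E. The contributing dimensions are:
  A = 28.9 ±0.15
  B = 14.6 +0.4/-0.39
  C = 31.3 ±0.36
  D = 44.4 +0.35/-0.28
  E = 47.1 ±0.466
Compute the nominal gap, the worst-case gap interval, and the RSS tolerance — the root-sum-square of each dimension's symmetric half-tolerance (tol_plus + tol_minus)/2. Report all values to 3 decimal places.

nominal=-79.300 wc=[-81.016,-77.644] rss=0.790

Stack each dimension's contribution:
  +A: nom +28.900 → Σnom=28.900; wc +0.150/-0.150 → slack +0.150/-0.150; half-tol=0.150, Σhalf²=0.022500
  +B: nom +14.600 → Σnom=43.500; wc +0.400/-0.390 → slack +0.550/-0.540; half-tol=0.395, Σhalf²=0.178525
  -C: nom -31.300 → Σnom=12.200; wc +0.360/-0.360 → slack +0.910/-0.900; half-tol=0.360, Σhalf²=0.308125
  -D: nom -44.400 → Σnom=-32.200; wc +0.280/-0.350 → slack +1.190/-1.250; half-tol=0.315, Σhalf²=0.407350
  -E: nom -47.100 → Σnom=-79.300; wc +0.466/-0.466 → slack +1.656/-1.716; half-tol=0.466, Σhalf²=0.624506
Nominal = -79.300. Worst-case = [-79.300 - 1.716, -79.300 + 1.656] = [-81.016, -77.644]. RSS = √0.624506 = 0.790.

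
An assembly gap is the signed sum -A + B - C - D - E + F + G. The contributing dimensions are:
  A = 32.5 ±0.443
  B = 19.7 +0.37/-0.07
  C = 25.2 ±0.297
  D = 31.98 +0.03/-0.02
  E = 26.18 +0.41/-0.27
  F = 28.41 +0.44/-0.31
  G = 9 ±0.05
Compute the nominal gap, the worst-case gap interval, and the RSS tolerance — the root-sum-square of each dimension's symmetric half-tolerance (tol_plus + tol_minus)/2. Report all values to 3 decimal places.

Stack each dimension's contribution:
  -A: nom -32.500 → Σnom=-32.500; wc +0.443/-0.443 → slack +0.443/-0.443; half-tol=0.443, Σhalf²=0.196249
  +B: nom +19.700 → Σnom=-12.800; wc +0.370/-0.070 → slack +0.813/-0.513; half-tol=0.220, Σhalf²=0.244649
  -C: nom -25.200 → Σnom=-38.000; wc +0.297/-0.297 → slack +1.110/-0.810; half-tol=0.297, Σhalf²=0.332858
  -D: nom -31.980 → Σnom=-69.980; wc +0.020/-0.030 → slack +1.130/-0.840; half-tol=0.025, Σhalf²=0.333483
  -E: nom -26.180 → Σnom=-96.160; wc +0.270/-0.410 → slack +1.400/-1.250; half-tol=0.340, Σhalf²=0.449083
  +F: nom +28.410 → Σnom=-67.750; wc +0.440/-0.310 → slack +1.840/-1.560; half-tol=0.375, Σhalf²=0.589708
  +G: nom +9.000 → Σnom=-58.750; wc +0.050/-0.050 → slack +1.890/-1.610; half-tol=0.050, Σhalf²=0.592208
Nominal = -58.750. Worst-case = [-58.750 - 1.610, -58.750 + 1.890] = [-60.360, -56.860]. RSS = √0.592208 = 0.770.

nominal=-58.750 wc=[-60.360,-56.860] rss=0.770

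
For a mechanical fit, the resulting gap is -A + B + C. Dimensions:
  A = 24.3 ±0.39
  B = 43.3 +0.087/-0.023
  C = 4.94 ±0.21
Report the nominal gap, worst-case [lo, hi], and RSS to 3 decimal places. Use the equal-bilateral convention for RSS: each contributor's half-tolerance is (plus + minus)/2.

Stack each dimension's contribution:
  -A: nom -24.300 → Σnom=-24.300; wc +0.390/-0.390 → slack +0.390/-0.390; half-tol=0.390, Σhalf²=0.152100
  +B: nom +43.300 → Σnom=19.000; wc +0.087/-0.023 → slack +0.477/-0.413; half-tol=0.055, Σhalf²=0.155125
  +C: nom +4.940 → Σnom=23.940; wc +0.210/-0.210 → slack +0.687/-0.623; half-tol=0.210, Σhalf²=0.199225
Nominal = 23.940. Worst-case = [23.940 - 0.623, 23.940 + 0.687] = [23.317, 24.627]. RSS = √0.199225 = 0.446.

nominal=23.940 wc=[23.317,24.627] rss=0.446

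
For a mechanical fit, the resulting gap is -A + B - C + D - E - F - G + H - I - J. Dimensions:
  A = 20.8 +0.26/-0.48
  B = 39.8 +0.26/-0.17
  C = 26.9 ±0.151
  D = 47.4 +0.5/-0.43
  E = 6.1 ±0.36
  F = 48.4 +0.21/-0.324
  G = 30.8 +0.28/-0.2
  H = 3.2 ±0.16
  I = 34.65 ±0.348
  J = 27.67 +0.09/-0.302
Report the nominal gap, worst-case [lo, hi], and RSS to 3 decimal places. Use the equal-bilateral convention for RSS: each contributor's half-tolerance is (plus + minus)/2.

nominal=-104.920 wc=[-107.379,-101.835] rss=0.930

Stack each dimension's contribution:
  -A: nom -20.800 → Σnom=-20.800; wc +0.480/-0.260 → slack +0.480/-0.260; half-tol=0.370, Σhalf²=0.136900
  +B: nom +39.800 → Σnom=19.000; wc +0.260/-0.170 → slack +0.740/-0.430; half-tol=0.215, Σhalf²=0.183125
  -C: nom -26.900 → Σnom=-7.900; wc +0.151/-0.151 → slack +0.891/-0.581; half-tol=0.151, Σhalf²=0.205926
  +D: nom +47.400 → Σnom=39.500; wc +0.500/-0.430 → slack +1.391/-1.011; half-tol=0.465, Σhalf²=0.422151
  -E: nom -6.100 → Σnom=33.400; wc +0.360/-0.360 → slack +1.751/-1.371; half-tol=0.360, Σhalf²=0.551751
  -F: nom -48.400 → Σnom=-15.000; wc +0.324/-0.210 → slack +2.075/-1.581; half-tol=0.267, Σhalf²=0.623040
  -G: nom -30.800 → Σnom=-45.800; wc +0.200/-0.280 → slack +2.275/-1.861; half-tol=0.240, Σhalf²=0.680640
  +H: nom +3.200 → Σnom=-42.600; wc +0.160/-0.160 → slack +2.435/-2.021; half-tol=0.160, Σhalf²=0.706240
  -I: nom -34.650 → Σnom=-77.250; wc +0.348/-0.348 → slack +2.783/-2.369; half-tol=0.348, Σhalf²=0.827344
  -J: nom -27.670 → Σnom=-104.920; wc +0.302/-0.090 → slack +3.085/-2.459; half-tol=0.196, Σhalf²=0.865760
Nominal = -104.920. Worst-case = [-104.920 - 2.459, -104.920 + 3.085] = [-107.379, -101.835]. RSS = √0.865760 = 0.930.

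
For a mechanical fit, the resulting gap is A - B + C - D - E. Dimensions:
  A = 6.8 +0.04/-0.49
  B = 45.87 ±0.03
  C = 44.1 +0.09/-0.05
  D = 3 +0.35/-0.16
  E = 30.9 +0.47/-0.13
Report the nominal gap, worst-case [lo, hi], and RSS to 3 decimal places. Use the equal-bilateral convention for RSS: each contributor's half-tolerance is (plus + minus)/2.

nominal=-28.870 wc=[-30.260,-28.420] rss=0.481

Stack each dimension's contribution:
  +A: nom +6.800 → Σnom=6.800; wc +0.040/-0.490 → slack +0.040/-0.490; half-tol=0.265, Σhalf²=0.070225
  -B: nom -45.870 → Σnom=-39.070; wc +0.030/-0.030 → slack +0.070/-0.520; half-tol=0.030, Σhalf²=0.071125
  +C: nom +44.100 → Σnom=5.030; wc +0.090/-0.050 → slack +0.160/-0.570; half-tol=0.070, Σhalf²=0.076025
  -D: nom -3.000 → Σnom=2.030; wc +0.160/-0.350 → slack +0.320/-0.920; half-tol=0.255, Σhalf²=0.141050
  -E: nom -30.900 → Σnom=-28.870; wc +0.130/-0.470 → slack +0.450/-1.390; half-tol=0.300, Σhalf²=0.231050
Nominal = -28.870. Worst-case = [-28.870 - 1.390, -28.870 + 0.450] = [-30.260, -28.420]. RSS = √0.231050 = 0.481.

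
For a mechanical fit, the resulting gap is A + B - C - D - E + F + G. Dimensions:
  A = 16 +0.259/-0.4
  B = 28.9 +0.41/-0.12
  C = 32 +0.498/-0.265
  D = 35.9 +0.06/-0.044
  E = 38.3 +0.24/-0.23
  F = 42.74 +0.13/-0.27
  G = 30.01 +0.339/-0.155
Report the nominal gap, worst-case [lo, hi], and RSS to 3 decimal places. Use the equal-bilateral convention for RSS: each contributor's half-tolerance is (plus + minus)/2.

Stack each dimension's contribution:
  +A: nom +16.000 → Σnom=16.000; wc +0.259/-0.400 → slack +0.259/-0.400; half-tol=0.330, Σhalf²=0.108570
  +B: nom +28.900 → Σnom=44.900; wc +0.410/-0.120 → slack +0.669/-0.520; half-tol=0.265, Σhalf²=0.178795
  -C: nom -32.000 → Σnom=12.900; wc +0.265/-0.498 → slack +0.934/-1.018; half-tol=0.382, Σhalf²=0.324338
  -D: nom -35.900 → Σnom=-23.000; wc +0.044/-0.060 → slack +0.978/-1.078; half-tol=0.052, Σhalf²=0.327042
  -E: nom -38.300 → Σnom=-61.300; wc +0.230/-0.240 → slack +1.208/-1.318; half-tol=0.235, Σhalf²=0.382267
  +F: nom +42.740 → Σnom=-18.560; wc +0.130/-0.270 → slack +1.338/-1.588; half-tol=0.200, Σhalf²=0.422267
  +G: nom +30.010 → Σnom=11.450; wc +0.339/-0.155 → slack +1.677/-1.743; half-tol=0.247, Σhalf²=0.483276
Nominal = 11.450. Worst-case = [11.450 - 1.743, 11.450 + 1.677] = [9.707, 13.127]. RSS = √0.483276 = 0.695.

nominal=11.450 wc=[9.707,13.127] rss=0.695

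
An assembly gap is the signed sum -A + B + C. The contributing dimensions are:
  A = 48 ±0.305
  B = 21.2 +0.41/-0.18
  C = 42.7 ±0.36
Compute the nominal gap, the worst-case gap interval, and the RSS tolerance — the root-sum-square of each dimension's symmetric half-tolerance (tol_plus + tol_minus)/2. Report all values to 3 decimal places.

nominal=15.900 wc=[15.055,16.975] rss=0.556

Stack each dimension's contribution:
  -A: nom -48.000 → Σnom=-48.000; wc +0.305/-0.305 → slack +0.305/-0.305; half-tol=0.305, Σhalf²=0.093025
  +B: nom +21.200 → Σnom=-26.800; wc +0.410/-0.180 → slack +0.715/-0.485; half-tol=0.295, Σhalf²=0.180050
  +C: nom +42.700 → Σnom=15.900; wc +0.360/-0.360 → slack +1.075/-0.845; half-tol=0.360, Σhalf²=0.309650
Nominal = 15.900. Worst-case = [15.900 - 0.845, 15.900 + 1.075] = [15.055, 16.975]. RSS = √0.309650 = 0.556.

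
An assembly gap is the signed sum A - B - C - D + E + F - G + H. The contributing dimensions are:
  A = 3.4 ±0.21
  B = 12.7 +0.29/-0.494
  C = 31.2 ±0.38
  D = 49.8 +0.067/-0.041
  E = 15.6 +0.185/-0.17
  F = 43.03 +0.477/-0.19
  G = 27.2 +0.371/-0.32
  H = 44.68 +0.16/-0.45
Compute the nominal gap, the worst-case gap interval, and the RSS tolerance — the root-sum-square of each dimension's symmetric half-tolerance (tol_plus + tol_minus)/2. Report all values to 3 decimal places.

Stack each dimension's contribution:
  +A: nom +3.400 → Σnom=3.400; wc +0.210/-0.210 → slack +0.210/-0.210; half-tol=0.210, Σhalf²=0.044100
  -B: nom -12.700 → Σnom=-9.300; wc +0.494/-0.290 → slack +0.704/-0.500; half-tol=0.392, Σhalf²=0.197764
  -C: nom -31.200 → Σnom=-40.500; wc +0.380/-0.380 → slack +1.084/-0.880; half-tol=0.380, Σhalf²=0.342164
  -D: nom -49.800 → Σnom=-90.300; wc +0.041/-0.067 → slack +1.125/-0.947; half-tol=0.054, Σhalf²=0.345080
  +E: nom +15.600 → Σnom=-74.700; wc +0.185/-0.170 → slack +1.310/-1.117; half-tol=0.177, Σhalf²=0.376586
  +F: nom +43.030 → Σnom=-31.670; wc +0.477/-0.190 → slack +1.787/-1.307; half-tol=0.334, Σhalf²=0.487809
  -G: nom -27.200 → Σnom=-58.870; wc +0.320/-0.371 → slack +2.107/-1.678; half-tol=0.346, Σhalf²=0.607179
  +H: nom +44.680 → Σnom=-14.190; wc +0.160/-0.450 → slack +2.267/-2.128; half-tol=0.305, Σhalf²=0.700204
Nominal = -14.190. Worst-case = [-14.190 - 2.128, -14.190 + 2.267] = [-16.318, -11.923]. RSS = √0.700204 = 0.837.

nominal=-14.190 wc=[-16.318,-11.923] rss=0.837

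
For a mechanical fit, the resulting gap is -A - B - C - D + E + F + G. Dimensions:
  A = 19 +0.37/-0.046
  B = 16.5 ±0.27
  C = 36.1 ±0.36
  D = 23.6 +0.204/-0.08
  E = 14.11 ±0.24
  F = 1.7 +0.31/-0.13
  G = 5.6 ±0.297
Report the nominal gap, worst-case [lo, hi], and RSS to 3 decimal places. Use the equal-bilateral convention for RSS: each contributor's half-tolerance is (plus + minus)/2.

nominal=-73.790 wc=[-75.661,-72.187] rss=0.678

Stack each dimension's contribution:
  -A: nom -19.000 → Σnom=-19.000; wc +0.046/-0.370 → slack +0.046/-0.370; half-tol=0.208, Σhalf²=0.043264
  -B: nom -16.500 → Σnom=-35.500; wc +0.270/-0.270 → slack +0.316/-0.640; half-tol=0.270, Σhalf²=0.116164
  -C: nom -36.100 → Σnom=-71.600; wc +0.360/-0.360 → slack +0.676/-1.000; half-tol=0.360, Σhalf²=0.245764
  -D: nom -23.600 → Σnom=-95.200; wc +0.080/-0.204 → slack +0.756/-1.204; half-tol=0.142, Σhalf²=0.265928
  +E: nom +14.110 → Σnom=-81.090; wc +0.240/-0.240 → slack +0.996/-1.444; half-tol=0.240, Σhalf²=0.323528
  +F: nom +1.700 → Σnom=-79.390; wc +0.310/-0.130 → slack +1.306/-1.574; half-tol=0.220, Σhalf²=0.371928
  +G: nom +5.600 → Σnom=-73.790; wc +0.297/-0.297 → slack +1.603/-1.871; half-tol=0.297, Σhalf²=0.460137
Nominal = -73.790. Worst-case = [-73.790 - 1.871, -73.790 + 1.603] = [-75.661, -72.187]. RSS = √0.460137 = 0.678.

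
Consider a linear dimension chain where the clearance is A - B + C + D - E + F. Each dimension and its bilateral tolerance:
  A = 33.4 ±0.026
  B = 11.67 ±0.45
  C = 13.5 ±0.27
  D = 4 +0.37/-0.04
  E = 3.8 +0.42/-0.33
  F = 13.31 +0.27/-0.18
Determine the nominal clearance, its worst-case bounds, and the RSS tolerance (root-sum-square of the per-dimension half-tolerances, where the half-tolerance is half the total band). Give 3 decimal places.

Stack each dimension's contribution:
  +A: nom +33.400 → Σnom=33.400; wc +0.026/-0.026 → slack +0.026/-0.026; half-tol=0.026, Σhalf²=0.000676
  -B: nom -11.670 → Σnom=21.730; wc +0.450/-0.450 → slack +0.476/-0.476; half-tol=0.450, Σhalf²=0.203176
  +C: nom +13.500 → Σnom=35.230; wc +0.270/-0.270 → slack +0.746/-0.746; half-tol=0.270, Σhalf²=0.276076
  +D: nom +4.000 → Σnom=39.230; wc +0.370/-0.040 → slack +1.116/-0.786; half-tol=0.205, Σhalf²=0.318101
  -E: nom -3.800 → Σnom=35.430; wc +0.330/-0.420 → slack +1.446/-1.206; half-tol=0.375, Σhalf²=0.458726
  +F: nom +13.310 → Σnom=48.740; wc +0.270/-0.180 → slack +1.716/-1.386; half-tol=0.225, Σhalf²=0.509351
Nominal = 48.740. Worst-case = [48.740 - 1.386, 48.740 + 1.716] = [47.354, 50.456]. RSS = √0.509351 = 0.714.

nominal=48.740 wc=[47.354,50.456] rss=0.714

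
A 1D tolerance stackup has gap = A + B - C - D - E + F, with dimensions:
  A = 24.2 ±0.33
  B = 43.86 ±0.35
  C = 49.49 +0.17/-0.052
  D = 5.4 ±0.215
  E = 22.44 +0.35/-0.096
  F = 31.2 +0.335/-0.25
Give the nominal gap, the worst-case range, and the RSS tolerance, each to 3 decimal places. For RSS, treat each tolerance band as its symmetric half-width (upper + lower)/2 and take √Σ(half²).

nominal=21.930 wc=[20.265,23.308] rss=0.652

Stack each dimension's contribution:
  +A: nom +24.200 → Σnom=24.200; wc +0.330/-0.330 → slack +0.330/-0.330; half-tol=0.330, Σhalf²=0.108900
  +B: nom +43.860 → Σnom=68.060; wc +0.350/-0.350 → slack +0.680/-0.680; half-tol=0.350, Σhalf²=0.231400
  -C: nom -49.490 → Σnom=18.570; wc +0.052/-0.170 → slack +0.732/-0.850; half-tol=0.111, Σhalf²=0.243721
  -D: nom -5.400 → Σnom=13.170; wc +0.215/-0.215 → slack +0.947/-1.065; half-tol=0.215, Σhalf²=0.289946
  -E: nom -22.440 → Σnom=-9.270; wc +0.096/-0.350 → slack +1.043/-1.415; half-tol=0.223, Σhalf²=0.339675
  +F: nom +31.200 → Σnom=21.930; wc +0.335/-0.250 → slack +1.378/-1.665; half-tol=0.292, Σhalf²=0.425231
Nominal = 21.930. Worst-case = [21.930 - 1.665, 21.930 + 1.378] = [20.265, 23.308]. RSS = √0.425231 = 0.652.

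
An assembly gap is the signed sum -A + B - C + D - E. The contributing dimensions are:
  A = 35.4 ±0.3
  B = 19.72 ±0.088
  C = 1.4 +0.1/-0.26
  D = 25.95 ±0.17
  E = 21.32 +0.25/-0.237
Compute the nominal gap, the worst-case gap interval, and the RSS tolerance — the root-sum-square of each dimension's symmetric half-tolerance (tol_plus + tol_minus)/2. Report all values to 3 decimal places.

Stack each dimension's contribution:
  -A: nom -35.400 → Σnom=-35.400; wc +0.300/-0.300 → slack +0.300/-0.300; half-tol=0.300, Σhalf²=0.090000
  +B: nom +19.720 → Σnom=-15.680; wc +0.088/-0.088 → slack +0.388/-0.388; half-tol=0.088, Σhalf²=0.097744
  -C: nom -1.400 → Σnom=-17.080; wc +0.260/-0.100 → slack +0.648/-0.488; half-tol=0.180, Σhalf²=0.130144
  +D: nom +25.950 → Σnom=8.870; wc +0.170/-0.170 → slack +0.818/-0.658; half-tol=0.170, Σhalf²=0.159044
  -E: nom -21.320 → Σnom=-12.450; wc +0.237/-0.250 → slack +1.055/-0.908; half-tol=0.243, Σhalf²=0.218336
Nominal = -12.450. Worst-case = [-12.450 - 0.908, -12.450 + 1.055] = [-13.358, -11.395]. RSS = √0.218336 = 0.467.

nominal=-12.450 wc=[-13.358,-11.395] rss=0.467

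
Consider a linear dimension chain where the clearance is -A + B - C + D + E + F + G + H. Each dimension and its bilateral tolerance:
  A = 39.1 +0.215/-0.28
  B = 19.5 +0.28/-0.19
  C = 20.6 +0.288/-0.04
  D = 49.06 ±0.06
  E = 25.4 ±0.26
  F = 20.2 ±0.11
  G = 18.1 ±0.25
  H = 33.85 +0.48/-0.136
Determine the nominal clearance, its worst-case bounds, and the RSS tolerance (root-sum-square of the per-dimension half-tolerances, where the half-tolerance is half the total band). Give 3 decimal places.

nominal=106.410 wc=[104.901,108.170] rss=0.620

Stack each dimension's contribution:
  -A: nom -39.100 → Σnom=-39.100; wc +0.280/-0.215 → slack +0.280/-0.215; half-tol=0.247, Σhalf²=0.061256
  +B: nom +19.500 → Σnom=-19.600; wc +0.280/-0.190 → slack +0.560/-0.405; half-tol=0.235, Σhalf²=0.116481
  -C: nom -20.600 → Σnom=-40.200; wc +0.040/-0.288 → slack +0.600/-0.693; half-tol=0.164, Σhalf²=0.143377
  +D: nom +49.060 → Σnom=8.860; wc +0.060/-0.060 → slack +0.660/-0.753; half-tol=0.060, Σhalf²=0.146977
  +E: nom +25.400 → Σnom=34.260; wc +0.260/-0.260 → slack +0.920/-1.013; half-tol=0.260, Σhalf²=0.214577
  +F: nom +20.200 → Σnom=54.460; wc +0.110/-0.110 → slack +1.030/-1.123; half-tol=0.110, Σhalf²=0.226677
  +G: nom +18.100 → Σnom=72.560; wc +0.250/-0.250 → slack +1.280/-1.373; half-tol=0.250, Σhalf²=0.289177
  +H: nom +33.850 → Σnom=106.410; wc +0.480/-0.136 → slack +1.760/-1.509; half-tol=0.308, Σhalf²=0.384041
Nominal = 106.410. Worst-case = [106.410 - 1.509, 106.410 + 1.760] = [104.901, 108.170]. RSS = √0.384041 = 0.620.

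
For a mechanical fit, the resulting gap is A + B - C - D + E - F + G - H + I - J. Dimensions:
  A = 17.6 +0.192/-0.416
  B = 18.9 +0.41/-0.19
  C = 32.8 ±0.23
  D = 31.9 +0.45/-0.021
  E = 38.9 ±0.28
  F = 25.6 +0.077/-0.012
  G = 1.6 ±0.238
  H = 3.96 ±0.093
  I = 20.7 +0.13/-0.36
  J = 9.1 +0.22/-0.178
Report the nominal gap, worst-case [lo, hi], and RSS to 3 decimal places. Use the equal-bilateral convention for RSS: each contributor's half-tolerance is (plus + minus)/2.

nominal=-5.660 wc=[-8.214,-3.876] rss=0.732

Stack each dimension's contribution:
  +A: nom +17.600 → Σnom=17.600; wc +0.192/-0.416 → slack +0.192/-0.416; half-tol=0.304, Σhalf²=0.092416
  +B: nom +18.900 → Σnom=36.500; wc +0.410/-0.190 → slack +0.602/-0.606; half-tol=0.300, Σhalf²=0.182416
  -C: nom -32.800 → Σnom=3.700; wc +0.230/-0.230 → slack +0.832/-0.836; half-tol=0.230, Σhalf²=0.235316
  -D: nom -31.900 → Σnom=-28.200; wc +0.021/-0.450 → slack +0.853/-1.286; half-tol=0.236, Σhalf²=0.290776
  +E: nom +38.900 → Σnom=10.700; wc +0.280/-0.280 → slack +1.133/-1.566; half-tol=0.280, Σhalf²=0.369176
  -F: nom -25.600 → Σnom=-14.900; wc +0.012/-0.077 → slack +1.145/-1.643; half-tol=0.044, Σhalf²=0.371157
  +G: nom +1.600 → Σnom=-13.300; wc +0.238/-0.238 → slack +1.383/-1.881; half-tol=0.238, Σhalf²=0.427801
  -H: nom -3.960 → Σnom=-17.260; wc +0.093/-0.093 → slack +1.476/-1.974; half-tol=0.093, Σhalf²=0.436450
  +I: nom +20.700 → Σnom=3.440; wc +0.130/-0.360 → slack +1.606/-2.334; half-tol=0.245, Σhalf²=0.496475
  -J: nom -9.100 → Σnom=-5.660; wc +0.178/-0.220 → slack +1.784/-2.554; half-tol=0.199, Σhalf²=0.536076
Nominal = -5.660. Worst-case = [-5.660 - 2.554, -5.660 + 1.784] = [-8.214, -3.876]. RSS = √0.536076 = 0.732.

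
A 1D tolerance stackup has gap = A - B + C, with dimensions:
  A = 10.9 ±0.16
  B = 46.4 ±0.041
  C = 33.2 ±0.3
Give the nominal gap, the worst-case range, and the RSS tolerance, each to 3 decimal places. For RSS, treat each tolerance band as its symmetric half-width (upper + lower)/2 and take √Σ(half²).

Stack each dimension's contribution:
  +A: nom +10.900 → Σnom=10.900; wc +0.160/-0.160 → slack +0.160/-0.160; half-tol=0.160, Σhalf²=0.025600
  -B: nom -46.400 → Σnom=-35.500; wc +0.041/-0.041 → slack +0.201/-0.201; half-tol=0.041, Σhalf²=0.027281
  +C: nom +33.200 → Σnom=-2.300; wc +0.300/-0.300 → slack +0.501/-0.501; half-tol=0.300, Σhalf²=0.117281
Nominal = -2.300. Worst-case = [-2.300 - 0.501, -2.300 + 0.501] = [-2.801, -1.799]. RSS = √0.117281 = 0.342.

nominal=-2.300 wc=[-2.801,-1.799] rss=0.342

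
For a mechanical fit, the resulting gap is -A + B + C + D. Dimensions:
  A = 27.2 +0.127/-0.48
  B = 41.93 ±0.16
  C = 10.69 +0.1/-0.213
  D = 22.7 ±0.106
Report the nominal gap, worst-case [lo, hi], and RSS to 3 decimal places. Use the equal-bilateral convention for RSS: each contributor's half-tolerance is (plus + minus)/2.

nominal=48.120 wc=[47.514,48.966] rss=0.392

Stack each dimension's contribution:
  -A: nom -27.200 → Σnom=-27.200; wc +0.480/-0.127 → slack +0.480/-0.127; half-tol=0.303, Σhalf²=0.092112
  +B: nom +41.930 → Σnom=14.730; wc +0.160/-0.160 → slack +0.640/-0.287; half-tol=0.160, Σhalf²=0.117712
  +C: nom +10.690 → Σnom=25.420; wc +0.100/-0.213 → slack +0.740/-0.500; half-tol=0.157, Σhalf²=0.142204
  +D: nom +22.700 → Σnom=48.120; wc +0.106/-0.106 → slack +0.846/-0.606; half-tol=0.106, Σhalf²=0.153440
Nominal = 48.120. Worst-case = [48.120 - 0.606, 48.120 + 0.846] = [47.514, 48.966]. RSS = √0.153440 = 0.392.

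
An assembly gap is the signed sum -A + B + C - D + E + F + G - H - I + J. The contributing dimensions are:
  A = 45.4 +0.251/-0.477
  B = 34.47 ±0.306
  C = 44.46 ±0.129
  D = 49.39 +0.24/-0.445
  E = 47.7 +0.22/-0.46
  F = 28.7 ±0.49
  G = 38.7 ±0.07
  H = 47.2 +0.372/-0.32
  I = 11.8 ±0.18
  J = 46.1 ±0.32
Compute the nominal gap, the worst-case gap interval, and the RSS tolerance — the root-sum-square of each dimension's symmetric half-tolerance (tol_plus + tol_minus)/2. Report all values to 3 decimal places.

Stack each dimension's contribution:
  -A: nom -45.400 → Σnom=-45.400; wc +0.477/-0.251 → slack +0.477/-0.251; half-tol=0.364, Σhalf²=0.132496
  +B: nom +34.470 → Σnom=-10.930; wc +0.306/-0.306 → slack +0.783/-0.557; half-tol=0.306, Σhalf²=0.226132
  +C: nom +44.460 → Σnom=33.530; wc +0.129/-0.129 → slack +0.912/-0.686; half-tol=0.129, Σhalf²=0.242773
  -D: nom -49.390 → Σnom=-15.860; wc +0.445/-0.240 → slack +1.357/-0.926; half-tol=0.343, Σhalf²=0.360079
  +E: nom +47.700 → Σnom=31.840; wc +0.220/-0.460 → slack +1.577/-1.386; half-tol=0.340, Σhalf²=0.475679
  +F: nom +28.700 → Σnom=60.540; wc +0.490/-0.490 → slack +2.067/-1.876; half-tol=0.490, Σhalf²=0.715779
  +G: nom +38.700 → Σnom=99.240; wc +0.070/-0.070 → slack +2.137/-1.946; half-tol=0.070, Σhalf²=0.720679
  -H: nom -47.200 → Σnom=52.040; wc +0.320/-0.372 → slack +2.457/-2.318; half-tol=0.346, Σhalf²=0.840395
  -I: nom -11.800 → Σnom=40.240; wc +0.180/-0.180 → slack +2.637/-2.498; half-tol=0.180, Σhalf²=0.872795
  +J: nom +46.100 → Σnom=86.340; wc +0.320/-0.320 → slack +2.957/-2.818; half-tol=0.320, Σhalf²=0.975195
Nominal = 86.340. Worst-case = [86.340 - 2.818, 86.340 + 2.957] = [83.522, 89.297]. RSS = √0.975195 = 0.988.

nominal=86.340 wc=[83.522,89.297] rss=0.988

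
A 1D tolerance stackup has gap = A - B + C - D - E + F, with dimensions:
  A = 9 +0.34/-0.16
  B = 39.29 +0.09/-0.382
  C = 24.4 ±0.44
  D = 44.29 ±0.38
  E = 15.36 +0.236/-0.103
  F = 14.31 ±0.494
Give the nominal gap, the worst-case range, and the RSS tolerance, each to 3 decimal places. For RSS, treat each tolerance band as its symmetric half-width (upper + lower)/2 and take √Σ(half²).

Stack each dimension's contribution:
  +A: nom +9.000 → Σnom=9.000; wc +0.340/-0.160 → slack +0.340/-0.160; half-tol=0.250, Σhalf²=0.062500
  -B: nom -39.290 → Σnom=-30.290; wc +0.382/-0.090 → slack +0.722/-0.250; half-tol=0.236, Σhalf²=0.118196
  +C: nom +24.400 → Σnom=-5.890; wc +0.440/-0.440 → slack +1.162/-0.690; half-tol=0.440, Σhalf²=0.311796
  -D: nom -44.290 → Σnom=-50.180; wc +0.380/-0.380 → slack +1.542/-1.070; half-tol=0.380, Σhalf²=0.456196
  -E: nom -15.360 → Σnom=-65.540; wc +0.103/-0.236 → slack +1.645/-1.306; half-tol=0.169, Σhalf²=0.484926
  +F: nom +14.310 → Σnom=-51.230; wc +0.494/-0.494 → slack +2.139/-1.800; half-tol=0.494, Σhalf²=0.728962
Nominal = -51.230. Worst-case = [-51.230 - 1.800, -51.230 + 2.139] = [-53.030, -49.091]. RSS = √0.728962 = 0.854.

nominal=-51.230 wc=[-53.030,-49.091] rss=0.854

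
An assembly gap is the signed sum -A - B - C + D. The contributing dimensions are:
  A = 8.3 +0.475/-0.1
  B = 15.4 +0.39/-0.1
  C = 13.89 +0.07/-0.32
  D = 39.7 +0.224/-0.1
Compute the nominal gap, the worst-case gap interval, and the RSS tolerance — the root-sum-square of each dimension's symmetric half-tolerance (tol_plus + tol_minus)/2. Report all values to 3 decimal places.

Stack each dimension's contribution:
  -A: nom -8.300 → Σnom=-8.300; wc +0.100/-0.475 → slack +0.100/-0.475; half-tol=0.287, Σhalf²=0.082656
  -B: nom -15.400 → Σnom=-23.700; wc +0.100/-0.390 → slack +0.200/-0.865; half-tol=0.245, Σhalf²=0.142681
  -C: nom -13.890 → Σnom=-37.590; wc +0.320/-0.070 → slack +0.520/-0.935; half-tol=0.195, Σhalf²=0.180706
  +D: nom +39.700 → Σnom=2.110; wc +0.224/-0.100 → slack +0.744/-1.035; half-tol=0.162, Σhalf²=0.206950
Nominal = 2.110. Worst-case = [2.110 - 1.035, 2.110 + 0.744] = [1.075, 2.854]. RSS = √0.206950 = 0.455.

nominal=2.110 wc=[1.075,2.854] rss=0.455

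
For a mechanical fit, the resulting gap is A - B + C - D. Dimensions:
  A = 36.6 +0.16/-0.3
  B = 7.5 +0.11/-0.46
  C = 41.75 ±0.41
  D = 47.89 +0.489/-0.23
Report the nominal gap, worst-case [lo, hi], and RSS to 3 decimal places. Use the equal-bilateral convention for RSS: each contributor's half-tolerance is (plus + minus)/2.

Stack each dimension's contribution:
  +A: nom +36.600 → Σnom=36.600; wc +0.160/-0.300 → slack +0.160/-0.300; half-tol=0.230, Σhalf²=0.052900
  -B: nom -7.500 → Σnom=29.100; wc +0.460/-0.110 → slack +0.620/-0.410; half-tol=0.285, Σhalf²=0.134125
  +C: nom +41.750 → Σnom=70.850; wc +0.410/-0.410 → slack +1.030/-0.820; half-tol=0.410, Σhalf²=0.302225
  -D: nom -47.890 → Σnom=22.960; wc +0.230/-0.489 → slack +1.260/-1.309; half-tol=0.359, Σhalf²=0.431465
Nominal = 22.960. Worst-case = [22.960 - 1.309, 22.960 + 1.260] = [21.651, 24.220]. RSS = √0.431465 = 0.657.

nominal=22.960 wc=[21.651,24.220] rss=0.657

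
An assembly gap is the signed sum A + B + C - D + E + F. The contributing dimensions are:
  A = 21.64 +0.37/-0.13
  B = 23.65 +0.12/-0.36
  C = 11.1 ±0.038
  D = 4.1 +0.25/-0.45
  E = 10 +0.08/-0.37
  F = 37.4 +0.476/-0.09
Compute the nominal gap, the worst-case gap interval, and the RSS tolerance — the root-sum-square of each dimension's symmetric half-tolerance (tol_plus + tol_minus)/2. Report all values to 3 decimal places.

Stack each dimension's contribution:
  +A: nom +21.640 → Σnom=21.640; wc +0.370/-0.130 → slack +0.370/-0.130; half-tol=0.250, Σhalf²=0.062500
  +B: nom +23.650 → Σnom=45.290; wc +0.120/-0.360 → slack +0.490/-0.490; half-tol=0.240, Σhalf²=0.120100
  +C: nom +11.100 → Σnom=56.390; wc +0.038/-0.038 → slack +0.528/-0.528; half-tol=0.038, Σhalf²=0.121544
  -D: nom -4.100 → Σnom=52.290; wc +0.450/-0.250 → slack +0.978/-0.778; half-tol=0.350, Σhalf²=0.244044
  +E: nom +10.000 → Σnom=62.290; wc +0.080/-0.370 → slack +1.058/-1.148; half-tol=0.225, Σhalf²=0.294669
  +F: nom +37.400 → Σnom=99.690; wc +0.476/-0.090 → slack +1.534/-1.238; half-tol=0.283, Σhalf²=0.374758
Nominal = 99.690. Worst-case = [99.690 - 1.238, 99.690 + 1.534] = [98.452, 101.224]. RSS = √0.374758 = 0.612.

nominal=99.690 wc=[98.452,101.224] rss=0.612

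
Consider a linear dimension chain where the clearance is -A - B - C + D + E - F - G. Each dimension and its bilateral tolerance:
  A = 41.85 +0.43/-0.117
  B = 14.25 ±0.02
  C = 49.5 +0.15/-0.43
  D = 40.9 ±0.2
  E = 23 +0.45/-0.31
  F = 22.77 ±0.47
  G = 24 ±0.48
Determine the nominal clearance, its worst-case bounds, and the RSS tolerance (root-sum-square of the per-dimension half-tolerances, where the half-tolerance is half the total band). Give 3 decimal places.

nominal=-88.470 wc=[-90.530,-86.303] rss=0.892

Stack each dimension's contribution:
  -A: nom -41.850 → Σnom=-41.850; wc +0.117/-0.430 → slack +0.117/-0.430; half-tol=0.274, Σhalf²=0.074802
  -B: nom -14.250 → Σnom=-56.100; wc +0.020/-0.020 → slack +0.137/-0.450; half-tol=0.020, Σhalf²=0.075202
  -C: nom -49.500 → Σnom=-105.600; wc +0.430/-0.150 → slack +0.567/-0.600; half-tol=0.290, Σhalf²=0.159302
  +D: nom +40.900 → Σnom=-64.700; wc +0.200/-0.200 → slack +0.767/-0.800; half-tol=0.200, Σhalf²=0.199302
  +E: nom +23.000 → Σnom=-41.700; wc +0.450/-0.310 → slack +1.217/-1.110; half-tol=0.380, Σhalf²=0.343702
  -F: nom -22.770 → Σnom=-64.470; wc +0.470/-0.470 → slack +1.687/-1.580; half-tol=0.470, Σhalf²=0.564602
  -G: nom -24.000 → Σnom=-88.470; wc +0.480/-0.480 → slack +2.167/-2.060; half-tol=0.480, Σhalf²=0.795002
Nominal = -88.470. Worst-case = [-88.470 - 2.060, -88.470 + 2.167] = [-90.530, -86.303]. RSS = √0.795002 = 0.892.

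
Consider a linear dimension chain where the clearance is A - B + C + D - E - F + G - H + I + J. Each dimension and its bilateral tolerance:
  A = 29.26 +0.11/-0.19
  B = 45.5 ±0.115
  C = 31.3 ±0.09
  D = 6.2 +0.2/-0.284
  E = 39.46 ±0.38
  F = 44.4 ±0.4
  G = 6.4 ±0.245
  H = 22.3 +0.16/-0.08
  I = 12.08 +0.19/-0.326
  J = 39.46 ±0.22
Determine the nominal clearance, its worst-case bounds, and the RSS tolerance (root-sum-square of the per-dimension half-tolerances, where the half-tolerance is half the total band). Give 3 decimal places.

Stack each dimension's contribution:
  +A: nom +29.260 → Σnom=29.260; wc +0.110/-0.190 → slack +0.110/-0.190; half-tol=0.150, Σhalf²=0.022500
  -B: nom -45.500 → Σnom=-16.240; wc +0.115/-0.115 → slack +0.225/-0.305; half-tol=0.115, Σhalf²=0.035725
  +C: nom +31.300 → Σnom=15.060; wc +0.090/-0.090 → slack +0.315/-0.395; half-tol=0.090, Σhalf²=0.043825
  +D: nom +6.200 → Σnom=21.260; wc +0.200/-0.284 → slack +0.515/-0.679; half-tol=0.242, Σhalf²=0.102389
  -E: nom -39.460 → Σnom=-18.200; wc +0.380/-0.380 → slack +0.895/-1.059; half-tol=0.380, Σhalf²=0.246789
  -F: nom -44.400 → Σnom=-62.600; wc +0.400/-0.400 → slack +1.295/-1.459; half-tol=0.400, Σhalf²=0.406789
  +G: nom +6.400 → Σnom=-56.200; wc +0.245/-0.245 → slack +1.540/-1.704; half-tol=0.245, Σhalf²=0.466814
  -H: nom -22.300 → Σnom=-78.500; wc +0.080/-0.160 → slack +1.620/-1.864; half-tol=0.120, Σhalf²=0.481214
  +I: nom +12.080 → Σnom=-66.420; wc +0.190/-0.326 → slack +1.810/-2.190; half-tol=0.258, Σhalf²=0.547778
  +J: nom +39.460 → Σnom=-26.960; wc +0.220/-0.220 → slack +2.030/-2.410; half-tol=0.220, Σhalf²=0.596178
Nominal = -26.960. Worst-case = [-26.960 - 2.410, -26.960 + 2.030] = [-29.370, -24.930]. RSS = √0.596178 = 0.772.

nominal=-26.960 wc=[-29.370,-24.930] rss=0.772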